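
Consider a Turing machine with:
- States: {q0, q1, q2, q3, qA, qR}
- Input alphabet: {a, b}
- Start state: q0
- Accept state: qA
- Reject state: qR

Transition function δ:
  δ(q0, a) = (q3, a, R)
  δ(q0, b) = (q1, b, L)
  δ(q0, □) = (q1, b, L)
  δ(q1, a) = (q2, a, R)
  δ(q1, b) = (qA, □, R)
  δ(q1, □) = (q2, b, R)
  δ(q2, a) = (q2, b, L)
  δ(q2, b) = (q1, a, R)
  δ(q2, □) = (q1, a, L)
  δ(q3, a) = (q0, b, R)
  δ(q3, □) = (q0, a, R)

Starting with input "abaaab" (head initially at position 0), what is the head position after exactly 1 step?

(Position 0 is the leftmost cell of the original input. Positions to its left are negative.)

Execution trace (head position shown):
Step 0: [q0]abaaab  (head at position 0)
Step 1: move right → a[q3]baaab  (head at position 1)

After 1 step, the head is at position 1.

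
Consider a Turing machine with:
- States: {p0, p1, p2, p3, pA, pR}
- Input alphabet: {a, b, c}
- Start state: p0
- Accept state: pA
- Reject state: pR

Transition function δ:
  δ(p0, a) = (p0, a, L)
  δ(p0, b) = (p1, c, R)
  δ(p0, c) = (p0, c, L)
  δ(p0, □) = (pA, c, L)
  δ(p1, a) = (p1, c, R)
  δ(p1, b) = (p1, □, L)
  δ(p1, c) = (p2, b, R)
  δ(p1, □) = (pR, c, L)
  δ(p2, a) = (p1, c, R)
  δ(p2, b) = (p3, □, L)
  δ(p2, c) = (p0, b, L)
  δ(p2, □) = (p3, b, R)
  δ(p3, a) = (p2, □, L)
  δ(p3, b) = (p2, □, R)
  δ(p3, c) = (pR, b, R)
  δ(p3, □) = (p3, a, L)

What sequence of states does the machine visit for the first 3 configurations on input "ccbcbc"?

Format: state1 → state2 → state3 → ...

Execution trace:
Initial: [p0]ccbcbc
Step 1: δ(p0, c) = (p0, c, L) → [p0]□ccbcbc
Step 2: δ(p0, □) = (pA, c, L) → [pA]□cccbcbc

The machine reaches the accept state pA and halts.

State sequence: p0 → p0 → pA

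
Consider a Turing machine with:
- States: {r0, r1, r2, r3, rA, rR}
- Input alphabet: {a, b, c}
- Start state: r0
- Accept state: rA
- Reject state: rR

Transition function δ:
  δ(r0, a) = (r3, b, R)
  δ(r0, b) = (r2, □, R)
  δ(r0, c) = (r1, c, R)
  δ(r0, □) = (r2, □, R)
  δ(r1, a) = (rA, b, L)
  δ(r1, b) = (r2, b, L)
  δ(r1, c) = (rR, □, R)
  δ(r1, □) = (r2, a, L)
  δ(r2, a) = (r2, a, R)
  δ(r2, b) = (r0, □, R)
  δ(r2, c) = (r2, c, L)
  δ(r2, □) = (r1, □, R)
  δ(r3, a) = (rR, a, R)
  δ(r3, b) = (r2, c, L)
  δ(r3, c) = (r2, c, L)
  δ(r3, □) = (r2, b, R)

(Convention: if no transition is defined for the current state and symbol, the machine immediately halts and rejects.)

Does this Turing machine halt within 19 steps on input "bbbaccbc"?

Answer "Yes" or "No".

Execution trace:
Initial: [r0]bbbaccbc
Step 1: δ(r0, b) = (r2, □, R) → □[r2]bbaccbc
Step 2: δ(r2, b) = (r0, □, R) → □□[r0]baccbc
Step 3: δ(r0, b) = (r2, □, R) → □□□[r2]accbc
Step 4: δ(r2, a) = (r2, a, R) → □□□a[r2]ccbc
Step 5: δ(r2, c) = (r2, c, L) → □□□[r2]accbc
Step 6: δ(r2, a) = (r2, a, R) → □□□a[r2]ccbc
Step 7: δ(r2, c) = (r2, c, L) → □□□[r2]accbc
Step 8: δ(r2, a) = (r2, a, R) → □□□a[r2]ccbc
Step 9: δ(r2, c) = (r2, c, L) → □□□[r2]accbc
Step 10: δ(r2, a) = (r2, a, R) → □□□a[r2]ccbc
Step 11: δ(r2, c) = (r2, c, L) → □□□[r2]accbc
Step 12: δ(r2, a) = (r2, a, R) → □□□a[r2]ccbc
Step 13: δ(r2, c) = (r2, c, L) → □□□[r2]accbc
Step 14: δ(r2, a) = (r2, a, R) → □□□a[r2]ccbc
Step 15: δ(r2, c) = (r2, c, L) → □□□[r2]accbc
Step 16: δ(r2, a) = (r2, a, R) → □□□a[r2]ccbc
Step 17: δ(r2, c) = (r2, c, L) → □□□[r2]accbc
Step 18: δ(r2, a) = (r2, a, R) → □□□a[r2]ccbc
Step 19: δ(r2, c) = (r2, c, L) → □□□[r2]accbc

The machine has not reached a halting state after 19 steps.
The machine did not halt within the 19-step bound.

Answer: No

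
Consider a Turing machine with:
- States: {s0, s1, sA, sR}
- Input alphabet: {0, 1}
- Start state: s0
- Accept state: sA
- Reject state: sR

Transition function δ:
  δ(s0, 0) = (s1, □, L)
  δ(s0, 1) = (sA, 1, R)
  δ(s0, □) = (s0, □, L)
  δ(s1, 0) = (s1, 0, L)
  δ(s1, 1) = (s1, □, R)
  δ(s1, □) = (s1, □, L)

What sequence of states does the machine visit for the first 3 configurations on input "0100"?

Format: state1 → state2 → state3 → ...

Execution trace:
Initial: [s0]0100
Step 1: δ(s0, 0) = (s1, □, L) → [s1]□□100
Step 2: δ(s1, □) = (s1, □, L) → [s1]□□□100

State sequence: s0 → s1 → s1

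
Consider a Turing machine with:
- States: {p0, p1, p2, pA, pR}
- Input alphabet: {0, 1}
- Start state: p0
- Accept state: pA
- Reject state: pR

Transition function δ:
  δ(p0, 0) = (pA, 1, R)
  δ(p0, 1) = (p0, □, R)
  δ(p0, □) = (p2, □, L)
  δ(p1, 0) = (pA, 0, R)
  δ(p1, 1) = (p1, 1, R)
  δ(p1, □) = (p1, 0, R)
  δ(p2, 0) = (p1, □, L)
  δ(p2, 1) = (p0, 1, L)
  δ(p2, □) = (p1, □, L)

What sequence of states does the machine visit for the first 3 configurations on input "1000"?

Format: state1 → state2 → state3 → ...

Execution trace:
Initial: [p0]1000
Step 1: δ(p0, 1) = (p0, □, R) → □[p0]000
Step 2: δ(p0, 0) = (pA, 1, R) → □1[pA]00

The machine reaches the accept state pA and halts.

State sequence: p0 → p0 → pA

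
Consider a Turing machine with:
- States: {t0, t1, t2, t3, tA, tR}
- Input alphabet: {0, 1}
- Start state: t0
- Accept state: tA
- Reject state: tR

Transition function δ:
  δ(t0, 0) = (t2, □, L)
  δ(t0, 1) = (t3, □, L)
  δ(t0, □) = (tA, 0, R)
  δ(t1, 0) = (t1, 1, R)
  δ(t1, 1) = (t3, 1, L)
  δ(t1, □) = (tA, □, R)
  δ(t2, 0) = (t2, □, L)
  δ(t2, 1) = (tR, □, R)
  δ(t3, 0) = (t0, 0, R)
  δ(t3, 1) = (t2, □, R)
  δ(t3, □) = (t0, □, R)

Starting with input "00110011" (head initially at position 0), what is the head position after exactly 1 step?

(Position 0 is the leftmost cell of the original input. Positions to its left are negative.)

Execution trace (head position shown):
Step 0: [t0]00110011  (head at position 0)
Step 1: move left → [t2]□□0110011  (head at position -1)

After 1 step, the head is at position -1.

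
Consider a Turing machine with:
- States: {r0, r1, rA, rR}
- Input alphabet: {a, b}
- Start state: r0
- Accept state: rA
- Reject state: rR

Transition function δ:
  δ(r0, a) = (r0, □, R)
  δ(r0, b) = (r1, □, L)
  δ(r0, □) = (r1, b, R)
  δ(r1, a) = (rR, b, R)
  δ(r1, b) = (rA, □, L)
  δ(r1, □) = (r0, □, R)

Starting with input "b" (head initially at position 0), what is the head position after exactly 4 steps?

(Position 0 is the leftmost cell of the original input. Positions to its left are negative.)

Execution trace (head position shown):
Step 0: [r0]b  (head at position 0)
Step 1: move left → [r1]□□  (head at position -1)
Step 2: move right → □[r0]□  (head at position 0)
Step 3: move right → □b[r1]□  (head at position 1)
Step 4: move right → □b□[r0]□  (head at position 2)

After 4 steps, the head is at position 2.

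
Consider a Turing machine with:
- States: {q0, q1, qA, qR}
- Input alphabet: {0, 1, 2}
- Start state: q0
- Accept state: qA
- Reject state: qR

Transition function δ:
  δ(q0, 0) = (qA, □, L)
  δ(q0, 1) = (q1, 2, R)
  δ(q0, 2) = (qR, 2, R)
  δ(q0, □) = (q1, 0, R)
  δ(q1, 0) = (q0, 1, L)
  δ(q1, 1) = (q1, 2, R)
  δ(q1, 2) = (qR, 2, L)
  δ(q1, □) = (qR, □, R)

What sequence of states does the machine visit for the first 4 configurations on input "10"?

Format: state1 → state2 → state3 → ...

Execution trace:
Initial: [q0]10
Step 1: δ(q0, 1) = (q1, 2, R) → 2[q1]0
Step 2: δ(q1, 0) = (q0, 1, L) → [q0]21
Step 3: δ(q0, 2) = (qR, 2, R) → 2[qR]1

The machine reaches the reject state qR and halts.

State sequence: q0 → q1 → q0 → qR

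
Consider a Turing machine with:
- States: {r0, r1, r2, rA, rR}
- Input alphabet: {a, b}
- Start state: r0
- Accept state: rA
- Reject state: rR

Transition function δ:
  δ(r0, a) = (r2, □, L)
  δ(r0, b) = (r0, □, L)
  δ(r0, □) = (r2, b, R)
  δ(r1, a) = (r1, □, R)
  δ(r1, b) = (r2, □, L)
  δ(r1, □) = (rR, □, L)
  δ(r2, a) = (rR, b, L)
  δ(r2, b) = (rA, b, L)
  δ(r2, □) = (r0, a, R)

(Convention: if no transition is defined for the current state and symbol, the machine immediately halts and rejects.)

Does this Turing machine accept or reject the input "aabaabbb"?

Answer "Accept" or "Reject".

Execution trace:
Initial: [r0]aabaabbb
Step 1: δ(r0, a) = (r2, □, L) → [r2]□□abaabbb
Step 2: δ(r2, □) = (r0, a, R) → a[r0]□abaabbb
Step 3: δ(r0, □) = (r2, b, R) → ab[r2]abaabbb
Step 4: δ(r2, a) = (rR, b, L) → a[rR]bbbaabbb

The machine reaches the reject state rR and halts.

Answer: Reject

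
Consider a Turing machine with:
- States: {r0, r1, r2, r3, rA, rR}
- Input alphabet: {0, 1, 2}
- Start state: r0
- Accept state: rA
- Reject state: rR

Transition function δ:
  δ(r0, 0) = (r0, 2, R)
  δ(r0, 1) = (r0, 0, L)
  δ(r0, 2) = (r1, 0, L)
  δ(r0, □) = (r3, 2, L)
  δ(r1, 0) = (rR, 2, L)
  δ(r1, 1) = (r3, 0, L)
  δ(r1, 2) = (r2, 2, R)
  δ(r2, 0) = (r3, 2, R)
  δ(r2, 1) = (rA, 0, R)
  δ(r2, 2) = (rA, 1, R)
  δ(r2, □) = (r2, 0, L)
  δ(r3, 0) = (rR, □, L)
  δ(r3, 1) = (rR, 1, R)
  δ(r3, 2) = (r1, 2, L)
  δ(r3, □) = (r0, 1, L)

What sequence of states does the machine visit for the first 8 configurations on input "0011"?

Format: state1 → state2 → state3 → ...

Execution trace:
Initial: [r0]0011
Step 1: δ(r0, 0) = (r0, 2, R) → 2[r0]011
Step 2: δ(r0, 0) = (r0, 2, R) → 22[r0]11
Step 3: δ(r0, 1) = (r0, 0, L) → 2[r0]201
Step 4: δ(r0, 2) = (r1, 0, L) → [r1]2001
Step 5: δ(r1, 2) = (r2, 2, R) → 2[r2]001
Step 6: δ(r2, 0) = (r3, 2, R) → 22[r3]01
Step 7: δ(r3, 0) = (rR, □, L) → 2[rR]2□1

The machine reaches the reject state rR and halts.

State sequence: r0 → r0 → r0 → r0 → r1 → r2 → r3 → rR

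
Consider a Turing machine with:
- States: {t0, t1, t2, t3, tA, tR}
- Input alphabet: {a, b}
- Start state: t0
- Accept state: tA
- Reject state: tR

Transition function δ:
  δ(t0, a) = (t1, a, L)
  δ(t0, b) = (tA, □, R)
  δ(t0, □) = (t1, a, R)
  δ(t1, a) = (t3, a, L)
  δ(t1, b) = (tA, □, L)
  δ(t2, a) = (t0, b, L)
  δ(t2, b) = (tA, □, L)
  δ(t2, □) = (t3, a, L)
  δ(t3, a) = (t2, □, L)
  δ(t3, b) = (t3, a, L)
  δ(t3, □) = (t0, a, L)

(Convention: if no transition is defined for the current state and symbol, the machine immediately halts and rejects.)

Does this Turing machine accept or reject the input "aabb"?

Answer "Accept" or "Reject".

Execution trace:
Initial: [t0]aabb
Step 1: δ(t0, a) = (t1, a, L) → [t1]□aabb

No transition is defined for δ(t1, □). By convention the machine halts and rejects.

Answer: Reject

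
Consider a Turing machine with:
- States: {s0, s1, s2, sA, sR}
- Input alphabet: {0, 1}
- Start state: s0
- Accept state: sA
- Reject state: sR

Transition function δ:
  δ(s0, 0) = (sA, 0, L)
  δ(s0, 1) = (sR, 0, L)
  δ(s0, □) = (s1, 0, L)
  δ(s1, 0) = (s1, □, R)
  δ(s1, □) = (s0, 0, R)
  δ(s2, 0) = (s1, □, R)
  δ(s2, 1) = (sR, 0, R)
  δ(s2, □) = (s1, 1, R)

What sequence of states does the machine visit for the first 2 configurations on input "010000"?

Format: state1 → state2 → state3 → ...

Execution trace:
Initial: [s0]010000
Step 1: δ(s0, 0) = (sA, 0, L) → [sA]□010000

The machine reaches the accept state sA and halts.

State sequence: s0 → sA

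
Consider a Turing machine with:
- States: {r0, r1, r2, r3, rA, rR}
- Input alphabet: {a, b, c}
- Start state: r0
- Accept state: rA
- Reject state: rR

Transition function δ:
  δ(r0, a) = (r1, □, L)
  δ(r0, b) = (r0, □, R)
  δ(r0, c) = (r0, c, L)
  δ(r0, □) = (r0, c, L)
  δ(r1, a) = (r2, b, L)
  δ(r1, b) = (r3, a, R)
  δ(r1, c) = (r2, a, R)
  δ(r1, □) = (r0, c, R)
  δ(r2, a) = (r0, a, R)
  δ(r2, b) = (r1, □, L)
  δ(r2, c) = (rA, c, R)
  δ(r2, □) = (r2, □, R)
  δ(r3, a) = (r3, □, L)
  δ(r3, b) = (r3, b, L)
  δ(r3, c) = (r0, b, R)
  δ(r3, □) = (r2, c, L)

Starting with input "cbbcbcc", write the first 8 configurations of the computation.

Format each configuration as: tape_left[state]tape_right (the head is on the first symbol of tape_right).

Transitions applied:
Step 1: δ(r0, c) = (r0, c, L)
Step 2: δ(r0, □) = (r0, c, L)
Step 3: δ(r0, □) = (r0, c, L)
Step 4: δ(r0, □) = (r0, c, L)
Step 5: δ(r0, □) = (r0, c, L)
Step 6: δ(r0, □) = (r0, c, L)
Step 7: δ(r0, □) = (r0, c, L)

The first 8 configurations are:
[r0]cbbcbcc ⊢ [r0]□cbbcbcc ⊢ [r0]□ccbbcbcc ⊢ [r0]□cccbbcbcc ⊢ [r0]□ccccbbcbcc ⊢ [r0]□cccccbbcbcc ⊢ [r0]□ccccccbbcbcc ⊢ [r0]□cccccccbbcbcc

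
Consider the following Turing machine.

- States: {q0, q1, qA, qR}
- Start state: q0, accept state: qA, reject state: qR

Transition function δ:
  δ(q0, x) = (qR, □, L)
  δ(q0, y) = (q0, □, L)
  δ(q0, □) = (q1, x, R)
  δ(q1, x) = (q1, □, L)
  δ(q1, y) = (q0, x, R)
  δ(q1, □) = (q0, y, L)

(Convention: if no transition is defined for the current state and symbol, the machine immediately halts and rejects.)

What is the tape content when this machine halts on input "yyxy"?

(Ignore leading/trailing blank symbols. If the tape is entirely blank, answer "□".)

Execution trace:
Initial: [q0]yyxy
Step 1: δ(q0, y) = (q0, □, L) → [q0]□□yxy
Step 2: δ(q0, □) = (q1, x, R) → x[q1]□yxy
Step 3: δ(q1, □) = (q0, y, L) → [q0]xyyxy
Step 4: δ(q0, x) = (qR, □, L) → [qR]□□yyxy

The machine reaches the reject state qR and halts.

Final tape (ignoring leading/trailing blanks): yyxy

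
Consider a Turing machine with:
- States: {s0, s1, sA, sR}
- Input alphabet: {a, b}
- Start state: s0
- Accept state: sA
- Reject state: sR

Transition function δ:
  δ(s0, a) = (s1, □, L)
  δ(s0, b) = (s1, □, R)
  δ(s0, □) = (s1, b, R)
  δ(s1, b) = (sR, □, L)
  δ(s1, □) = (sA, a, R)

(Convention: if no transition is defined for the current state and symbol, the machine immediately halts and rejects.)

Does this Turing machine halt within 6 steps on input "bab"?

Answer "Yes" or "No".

Execution trace:
Initial: [s0]bab
Step 1: δ(s0, b) = (s1, □, R) → □[s1]ab

No transition is defined for δ(s1, a). By convention the machine halts and rejects.
The machine halted after 1 step (within the 6-step bound).

Answer: Yes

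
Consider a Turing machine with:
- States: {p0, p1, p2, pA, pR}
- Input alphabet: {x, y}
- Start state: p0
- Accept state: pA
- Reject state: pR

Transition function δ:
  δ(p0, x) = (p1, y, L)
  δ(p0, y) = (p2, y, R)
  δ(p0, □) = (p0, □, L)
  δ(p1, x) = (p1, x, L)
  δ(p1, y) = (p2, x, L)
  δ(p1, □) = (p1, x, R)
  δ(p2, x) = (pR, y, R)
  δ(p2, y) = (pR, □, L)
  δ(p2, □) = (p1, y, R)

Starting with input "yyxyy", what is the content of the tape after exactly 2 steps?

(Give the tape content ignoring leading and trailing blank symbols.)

Execution trace:
Initial: [p0]yyxyy
Step 1: δ(p0, y) = (p2, y, R) → y[p2]yxyy
Step 2: δ(p2, y) = (pR, □, L) → [pR]y□xyy

The machine reaches the reject state pR and halts.

After 2 steps, the tape (ignoring leading/trailing blanks) is: y□xyy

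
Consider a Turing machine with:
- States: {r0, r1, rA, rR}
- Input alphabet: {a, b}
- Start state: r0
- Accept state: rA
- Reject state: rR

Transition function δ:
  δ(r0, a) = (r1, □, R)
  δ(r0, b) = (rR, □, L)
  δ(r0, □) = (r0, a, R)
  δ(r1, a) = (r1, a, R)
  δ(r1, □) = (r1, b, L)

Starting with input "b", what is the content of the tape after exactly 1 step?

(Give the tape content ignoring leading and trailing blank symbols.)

Execution trace:
Initial: [r0]b
Step 1: δ(r0, b) = (rR, □, L) → [rR]□□

The machine reaches the reject state rR and halts.

After 1 step, the tape (ignoring leading/trailing blanks) is: □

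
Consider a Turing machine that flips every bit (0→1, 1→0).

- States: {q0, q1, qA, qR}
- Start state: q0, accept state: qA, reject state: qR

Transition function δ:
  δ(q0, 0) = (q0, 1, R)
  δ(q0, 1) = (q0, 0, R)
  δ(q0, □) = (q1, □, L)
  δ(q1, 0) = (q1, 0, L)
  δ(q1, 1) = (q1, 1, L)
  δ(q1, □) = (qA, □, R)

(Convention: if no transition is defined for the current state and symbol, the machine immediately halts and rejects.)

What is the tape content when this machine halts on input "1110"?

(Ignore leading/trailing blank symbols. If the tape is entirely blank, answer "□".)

Execution trace:
Initial: [q0]1110
Step 1: δ(q0, 1) = (q0, 0, R) → 0[q0]110
Step 2: δ(q0, 1) = (q0, 0, R) → 00[q0]10
Step 3: δ(q0, 1) = (q0, 0, R) → 000[q0]0
Step 4: δ(q0, 0) = (q0, 1, R) → 0001[q0]□
Step 5: δ(q0, □) = (q1, □, L) → 000[q1]1□
Step 6: δ(q1, 1) = (q1, 1, L) → 00[q1]01□
Step 7: δ(q1, 0) = (q1, 0, L) → 0[q1]001□
Step 8: δ(q1, 0) = (q1, 0, L) → [q1]0001□
Step 9: δ(q1, 0) = (q1, 0, L) → [q1]□0001□
Step 10: δ(q1, □) = (qA, □, R) → □[qA]0001□

The machine reaches the accept state qA and halts.

Final tape (ignoring leading/trailing blanks): 0001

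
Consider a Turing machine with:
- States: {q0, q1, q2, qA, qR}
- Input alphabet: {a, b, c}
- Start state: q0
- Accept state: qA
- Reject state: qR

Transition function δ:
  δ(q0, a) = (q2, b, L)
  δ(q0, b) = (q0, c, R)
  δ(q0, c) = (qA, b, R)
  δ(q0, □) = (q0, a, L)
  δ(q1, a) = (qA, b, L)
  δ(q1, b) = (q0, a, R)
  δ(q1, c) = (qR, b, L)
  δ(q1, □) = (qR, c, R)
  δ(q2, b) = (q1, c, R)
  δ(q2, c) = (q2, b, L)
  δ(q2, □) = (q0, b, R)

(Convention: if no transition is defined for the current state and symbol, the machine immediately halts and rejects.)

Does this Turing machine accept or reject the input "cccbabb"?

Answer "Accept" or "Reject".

Execution trace:
Initial: [q0]cccbabb
Step 1: δ(q0, c) = (qA, b, R) → b[qA]ccbabb

The machine reaches the accept state qA and halts.

Answer: Accept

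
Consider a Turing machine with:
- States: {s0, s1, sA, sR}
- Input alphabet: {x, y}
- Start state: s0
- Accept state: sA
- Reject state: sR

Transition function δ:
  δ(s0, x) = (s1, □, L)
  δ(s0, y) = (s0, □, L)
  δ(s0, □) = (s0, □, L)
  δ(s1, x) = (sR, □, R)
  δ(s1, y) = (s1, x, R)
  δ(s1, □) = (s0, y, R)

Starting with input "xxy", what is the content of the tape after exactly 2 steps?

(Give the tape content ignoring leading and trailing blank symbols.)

Execution trace:
Initial: [s0]xxy
Step 1: δ(s0, x) = (s1, □, L) → [s1]□□xy
Step 2: δ(s1, □) = (s0, y, R) → y[s0]□xy

After 2 steps, the tape (ignoring leading/trailing blanks) is: y□xy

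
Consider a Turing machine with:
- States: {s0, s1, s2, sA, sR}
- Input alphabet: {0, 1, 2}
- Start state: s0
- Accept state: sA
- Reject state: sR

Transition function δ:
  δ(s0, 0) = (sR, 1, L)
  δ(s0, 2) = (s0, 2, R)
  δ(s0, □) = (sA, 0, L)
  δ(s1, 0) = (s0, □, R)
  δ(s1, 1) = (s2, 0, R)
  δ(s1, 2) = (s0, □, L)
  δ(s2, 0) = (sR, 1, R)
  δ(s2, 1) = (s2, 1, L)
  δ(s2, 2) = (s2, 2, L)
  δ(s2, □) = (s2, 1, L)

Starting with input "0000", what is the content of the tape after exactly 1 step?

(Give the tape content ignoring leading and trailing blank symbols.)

Execution trace:
Initial: [s0]0000
Step 1: δ(s0, 0) = (sR, 1, L) → [sR]□1000

The machine reaches the reject state sR and halts.

After 1 step, the tape (ignoring leading/trailing blanks) is: 1000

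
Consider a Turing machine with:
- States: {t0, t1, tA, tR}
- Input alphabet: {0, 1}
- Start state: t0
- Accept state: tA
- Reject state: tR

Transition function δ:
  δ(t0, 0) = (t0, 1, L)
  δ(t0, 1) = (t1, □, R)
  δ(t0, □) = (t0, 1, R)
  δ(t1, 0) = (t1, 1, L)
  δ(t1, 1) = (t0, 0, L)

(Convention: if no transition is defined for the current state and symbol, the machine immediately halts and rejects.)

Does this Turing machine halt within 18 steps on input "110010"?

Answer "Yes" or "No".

Execution trace:
Initial: [t0]110010
Step 1: δ(t0, 1) = (t1, □, R) → □[t1]10010
Step 2: δ(t1, 1) = (t0, 0, L) → [t0]□00010
Step 3: δ(t0, □) = (t0, 1, R) → 1[t0]00010
Step 4: δ(t0, 0) = (t0, 1, L) → [t0]110010
Step 5: δ(t0, 1) = (t1, □, R) → □[t1]10010
Step 6: δ(t1, 1) = (t0, 0, L) → [t0]□00010
Step 7: δ(t0, □) = (t0, 1, R) → 1[t0]00010
Step 8: δ(t0, 0) = (t0, 1, L) → [t0]110010
Step 9: δ(t0, 1) = (t1, □, R) → □[t1]10010
Step 10: δ(t1, 1) = (t0, 0, L) → [t0]□00010
Step 11: δ(t0, □) = (t0, 1, R) → 1[t0]00010
Step 12: δ(t0, 0) = (t0, 1, L) → [t0]110010
Step 13: δ(t0, 1) = (t1, □, R) → □[t1]10010
Step 14: δ(t1, 1) = (t0, 0, L) → [t0]□00010
Step 15: δ(t0, □) = (t0, 1, R) → 1[t0]00010
Step 16: δ(t0, 0) = (t0, 1, L) → [t0]110010
Step 17: δ(t0, 1) = (t1, □, R) → □[t1]10010
Step 18: δ(t1, 1) = (t0, 0, L) → [t0]□00010

The machine has not reached a halting state after 18 steps.
The machine did not halt within the 18-step bound.

Answer: No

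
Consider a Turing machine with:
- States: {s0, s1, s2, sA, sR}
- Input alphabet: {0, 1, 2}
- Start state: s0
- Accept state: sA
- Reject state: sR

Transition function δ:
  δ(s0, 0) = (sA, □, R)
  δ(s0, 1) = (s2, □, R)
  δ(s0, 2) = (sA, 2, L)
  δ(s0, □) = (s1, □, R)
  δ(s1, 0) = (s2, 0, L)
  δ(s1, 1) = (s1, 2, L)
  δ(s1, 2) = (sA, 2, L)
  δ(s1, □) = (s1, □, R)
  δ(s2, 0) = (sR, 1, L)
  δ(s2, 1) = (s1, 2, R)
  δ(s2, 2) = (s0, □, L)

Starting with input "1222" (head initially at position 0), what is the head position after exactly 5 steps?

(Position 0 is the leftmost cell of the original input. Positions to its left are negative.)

Execution trace (head position shown):
Step 0: [s0]1222  (head at position 0)
Step 1: move right → □[s2]222  (head at position 1)
Step 2: move left → [s0]□□22  (head at position 0)
Step 3: move right → □[s1]□22  (head at position 1)
Step 4: move right → □□[s1]22  (head at position 2)
Step 5: move left → □[sA]□22  (head at position 1)

After 5 steps, the head is at position 1.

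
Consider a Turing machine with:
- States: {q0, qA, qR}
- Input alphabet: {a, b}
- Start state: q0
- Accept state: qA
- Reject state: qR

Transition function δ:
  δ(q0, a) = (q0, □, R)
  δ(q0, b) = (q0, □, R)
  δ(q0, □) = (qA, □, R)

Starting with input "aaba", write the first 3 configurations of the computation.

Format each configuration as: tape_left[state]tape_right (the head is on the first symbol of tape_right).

Transitions applied:
Step 1: δ(q0, a) = (q0, □, R)
Step 2: δ(q0, a) = (q0, □, R)

The first 3 configurations are:
[q0]aaba ⊢ □[q0]aba ⊢ □□[q0]ba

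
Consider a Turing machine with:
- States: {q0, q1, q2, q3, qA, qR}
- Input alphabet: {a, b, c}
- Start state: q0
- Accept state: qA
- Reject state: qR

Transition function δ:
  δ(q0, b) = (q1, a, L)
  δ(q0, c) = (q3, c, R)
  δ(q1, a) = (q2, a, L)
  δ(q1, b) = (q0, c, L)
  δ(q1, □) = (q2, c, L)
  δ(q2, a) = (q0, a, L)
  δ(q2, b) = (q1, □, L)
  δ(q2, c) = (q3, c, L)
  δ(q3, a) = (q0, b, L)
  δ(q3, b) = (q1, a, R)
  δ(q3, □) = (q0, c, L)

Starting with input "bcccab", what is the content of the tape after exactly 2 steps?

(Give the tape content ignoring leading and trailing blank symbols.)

Execution trace:
Initial: [q0]bcccab
Step 1: δ(q0, b) = (q1, a, L) → [q1]□acccab
Step 2: δ(q1, □) = (q2, c, L) → [q2]□cacccab

No transition is defined for δ(q2, □). By convention the machine halts and rejects.

After 2 steps, the tape (ignoring leading/trailing blanks) is: cacccab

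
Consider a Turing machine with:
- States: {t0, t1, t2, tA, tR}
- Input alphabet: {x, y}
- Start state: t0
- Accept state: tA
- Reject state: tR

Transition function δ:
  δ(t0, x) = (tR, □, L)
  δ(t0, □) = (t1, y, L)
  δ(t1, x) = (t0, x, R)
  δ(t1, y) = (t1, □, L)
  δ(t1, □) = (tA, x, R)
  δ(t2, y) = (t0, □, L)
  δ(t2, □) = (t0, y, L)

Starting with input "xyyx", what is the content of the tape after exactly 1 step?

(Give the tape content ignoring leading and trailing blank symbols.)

Execution trace:
Initial: [t0]xyyx
Step 1: δ(t0, x) = (tR, □, L) → [tR]□□yyx

The machine reaches the reject state tR and halts.

After 1 step, the tape (ignoring leading/trailing blanks) is: yyx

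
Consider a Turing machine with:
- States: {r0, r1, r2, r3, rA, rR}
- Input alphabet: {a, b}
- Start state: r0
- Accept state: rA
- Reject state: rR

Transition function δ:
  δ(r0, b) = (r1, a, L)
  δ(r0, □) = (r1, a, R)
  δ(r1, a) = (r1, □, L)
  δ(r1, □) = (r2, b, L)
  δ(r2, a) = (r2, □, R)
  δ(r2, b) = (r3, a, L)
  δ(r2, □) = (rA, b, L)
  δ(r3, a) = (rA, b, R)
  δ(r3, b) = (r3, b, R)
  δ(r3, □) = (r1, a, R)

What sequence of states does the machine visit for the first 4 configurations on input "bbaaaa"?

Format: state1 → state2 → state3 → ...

Execution trace:
Initial: [r0]bbaaaa
Step 1: δ(r0, b) = (r1, a, L) → [r1]□abaaaa
Step 2: δ(r1, □) = (r2, b, L) → [r2]□babaaaa
Step 3: δ(r2, □) = (rA, b, L) → [rA]□bbabaaaa

The machine reaches the accept state rA and halts.

State sequence: r0 → r1 → r2 → rA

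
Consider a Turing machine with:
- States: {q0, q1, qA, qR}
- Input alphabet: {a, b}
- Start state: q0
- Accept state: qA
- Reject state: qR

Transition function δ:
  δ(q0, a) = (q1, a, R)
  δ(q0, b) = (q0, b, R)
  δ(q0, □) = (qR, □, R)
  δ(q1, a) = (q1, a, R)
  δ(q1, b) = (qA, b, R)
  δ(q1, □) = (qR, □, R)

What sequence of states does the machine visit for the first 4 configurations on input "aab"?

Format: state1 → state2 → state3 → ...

Execution trace:
Initial: [q0]aab
Step 1: δ(q0, a) = (q1, a, R) → a[q1]ab
Step 2: δ(q1, a) = (q1, a, R) → aa[q1]b
Step 3: δ(q1, b) = (qA, b, R) → aab[qA]□

The machine reaches the accept state qA and halts.

State sequence: q0 → q1 → q1 → qA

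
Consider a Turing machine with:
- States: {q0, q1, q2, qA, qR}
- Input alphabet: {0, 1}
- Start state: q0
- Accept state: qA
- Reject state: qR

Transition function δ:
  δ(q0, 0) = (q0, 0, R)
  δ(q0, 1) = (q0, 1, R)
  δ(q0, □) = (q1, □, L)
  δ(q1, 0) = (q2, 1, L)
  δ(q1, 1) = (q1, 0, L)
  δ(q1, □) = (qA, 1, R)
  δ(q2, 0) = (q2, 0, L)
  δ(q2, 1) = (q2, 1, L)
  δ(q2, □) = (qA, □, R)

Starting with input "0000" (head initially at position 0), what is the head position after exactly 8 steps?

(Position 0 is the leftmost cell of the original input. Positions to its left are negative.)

Execution trace (head position shown):
Step 0: [q0]0000  (head at position 0)
Step 1: move right → 0[q0]000  (head at position 1)
Step 2: move right → 00[q0]00  (head at position 2)
Step 3: move right → 000[q0]0  (head at position 3)
Step 4: move right → 0000[q0]□  (head at position 4)
Step 5: move left → 000[q1]0□  (head at position 3)
Step 6: move left → 00[q2]01□  (head at position 2)
Step 7: move left → 0[q2]001□  (head at position 1)
Step 8: move left → [q2]0001□  (head at position 0)

After 8 steps, the head is at position 0.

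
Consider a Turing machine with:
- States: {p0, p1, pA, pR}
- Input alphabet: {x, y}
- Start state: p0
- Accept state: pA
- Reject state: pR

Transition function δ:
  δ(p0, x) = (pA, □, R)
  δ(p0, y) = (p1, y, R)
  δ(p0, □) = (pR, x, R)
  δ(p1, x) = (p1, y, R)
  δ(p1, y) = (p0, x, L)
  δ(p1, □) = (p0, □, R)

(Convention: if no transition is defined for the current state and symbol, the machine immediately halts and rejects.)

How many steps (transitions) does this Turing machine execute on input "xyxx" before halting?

Execution trace:
Initial: [p0]xyxx
Step 1: δ(p0, x) = (pA, □, R) → □[pA]yxx

The machine reaches the accept state pA and halts.

The machine executed 1 step before halting.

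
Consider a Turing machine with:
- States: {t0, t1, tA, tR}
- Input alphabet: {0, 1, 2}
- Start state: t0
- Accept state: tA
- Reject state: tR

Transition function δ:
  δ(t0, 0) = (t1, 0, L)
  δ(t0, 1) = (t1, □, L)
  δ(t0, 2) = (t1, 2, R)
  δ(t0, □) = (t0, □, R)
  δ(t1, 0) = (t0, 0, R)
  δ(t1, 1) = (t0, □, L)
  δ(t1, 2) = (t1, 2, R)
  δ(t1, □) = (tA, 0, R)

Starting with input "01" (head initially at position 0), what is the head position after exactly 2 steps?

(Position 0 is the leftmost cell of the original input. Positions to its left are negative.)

Execution trace (head position shown):
Step 0: [t0]01  (head at position 0)
Step 1: move left → [t1]□01  (head at position -1)
Step 2: move right → 0[tA]01  (head at position 0)

After 2 steps, the head is at position 0.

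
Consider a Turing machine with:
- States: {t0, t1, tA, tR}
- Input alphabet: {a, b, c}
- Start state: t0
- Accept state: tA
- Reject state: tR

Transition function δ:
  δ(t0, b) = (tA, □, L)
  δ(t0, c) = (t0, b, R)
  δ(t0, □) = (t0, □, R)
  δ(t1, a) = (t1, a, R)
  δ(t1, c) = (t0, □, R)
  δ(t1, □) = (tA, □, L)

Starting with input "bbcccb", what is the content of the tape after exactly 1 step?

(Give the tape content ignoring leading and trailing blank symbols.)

Execution trace:
Initial: [t0]bbcccb
Step 1: δ(t0, b) = (tA, □, L) → [tA]□□bcccb

The machine reaches the accept state tA and halts.

After 1 step, the tape (ignoring leading/trailing blanks) is: bcccb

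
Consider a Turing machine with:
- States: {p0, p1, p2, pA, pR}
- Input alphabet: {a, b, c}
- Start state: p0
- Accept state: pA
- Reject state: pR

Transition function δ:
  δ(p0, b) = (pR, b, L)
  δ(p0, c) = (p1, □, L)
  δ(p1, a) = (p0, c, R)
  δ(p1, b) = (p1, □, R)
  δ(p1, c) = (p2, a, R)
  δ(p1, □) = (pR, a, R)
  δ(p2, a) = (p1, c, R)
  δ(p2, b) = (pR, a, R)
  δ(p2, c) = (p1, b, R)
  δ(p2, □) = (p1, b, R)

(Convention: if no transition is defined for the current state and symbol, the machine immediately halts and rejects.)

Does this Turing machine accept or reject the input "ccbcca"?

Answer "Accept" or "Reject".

Execution trace:
Initial: [p0]ccbcca
Step 1: δ(p0, c) = (p1, □, L) → [p1]□□cbcca
Step 2: δ(p1, □) = (pR, a, R) → a[pR]□cbcca

The machine reaches the reject state pR and halts.

Answer: Reject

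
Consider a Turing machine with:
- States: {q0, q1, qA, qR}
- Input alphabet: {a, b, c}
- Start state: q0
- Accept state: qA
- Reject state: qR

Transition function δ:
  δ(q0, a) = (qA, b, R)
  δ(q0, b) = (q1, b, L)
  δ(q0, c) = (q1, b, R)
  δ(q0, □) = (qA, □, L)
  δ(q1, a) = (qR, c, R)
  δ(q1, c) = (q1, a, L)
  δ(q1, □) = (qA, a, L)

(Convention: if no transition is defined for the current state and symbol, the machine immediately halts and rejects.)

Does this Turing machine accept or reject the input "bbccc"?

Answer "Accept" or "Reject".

Execution trace:
Initial: [q0]bbccc
Step 1: δ(q0, b) = (q1, b, L) → [q1]□bbccc
Step 2: δ(q1, □) = (qA, a, L) → [qA]□abbccc

The machine reaches the accept state qA and halts.

Answer: Accept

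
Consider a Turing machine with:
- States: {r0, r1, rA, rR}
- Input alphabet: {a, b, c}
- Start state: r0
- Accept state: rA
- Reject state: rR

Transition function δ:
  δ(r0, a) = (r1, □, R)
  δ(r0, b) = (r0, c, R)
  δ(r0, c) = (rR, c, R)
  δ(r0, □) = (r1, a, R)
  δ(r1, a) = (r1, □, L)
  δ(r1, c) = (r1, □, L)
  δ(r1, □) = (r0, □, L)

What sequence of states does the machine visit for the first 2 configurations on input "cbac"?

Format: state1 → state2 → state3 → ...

Execution trace:
Initial: [r0]cbac
Step 1: δ(r0, c) = (rR, c, R) → c[rR]bac

The machine reaches the reject state rR and halts.

State sequence: r0 → rR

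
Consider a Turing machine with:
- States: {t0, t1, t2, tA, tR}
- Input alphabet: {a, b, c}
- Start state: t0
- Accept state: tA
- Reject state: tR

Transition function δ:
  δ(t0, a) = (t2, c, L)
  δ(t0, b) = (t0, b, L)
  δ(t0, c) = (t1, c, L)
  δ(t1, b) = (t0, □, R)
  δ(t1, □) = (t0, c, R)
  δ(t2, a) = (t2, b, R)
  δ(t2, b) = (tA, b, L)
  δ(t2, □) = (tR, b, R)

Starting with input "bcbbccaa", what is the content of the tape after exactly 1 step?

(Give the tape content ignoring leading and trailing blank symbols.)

Execution trace:
Initial: [t0]bcbbccaa
Step 1: δ(t0, b) = (t0, b, L) → [t0]□bcbbccaa

No transition is defined for δ(t0, □). By convention the machine halts and rejects.

After 1 step, the tape (ignoring leading/trailing blanks) is: bcbbccaa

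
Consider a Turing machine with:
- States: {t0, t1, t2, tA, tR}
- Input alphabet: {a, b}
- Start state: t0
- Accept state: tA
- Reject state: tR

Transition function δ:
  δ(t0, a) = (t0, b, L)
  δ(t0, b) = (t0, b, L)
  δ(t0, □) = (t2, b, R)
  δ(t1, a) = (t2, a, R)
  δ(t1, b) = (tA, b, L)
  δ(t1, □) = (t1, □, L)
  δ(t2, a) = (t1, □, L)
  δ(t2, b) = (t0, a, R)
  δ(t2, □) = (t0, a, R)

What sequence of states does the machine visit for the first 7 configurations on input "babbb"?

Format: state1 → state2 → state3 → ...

Execution trace:
Initial: [t0]babbb
Step 1: δ(t0, b) = (t0, b, L) → [t0]□babbb
Step 2: δ(t0, □) = (t2, b, R) → b[t2]babbb
Step 3: δ(t2, b) = (t0, a, R) → ba[t0]abbb
Step 4: δ(t0, a) = (t0, b, L) → b[t0]abbbb
Step 5: δ(t0, a) = (t0, b, L) → [t0]bbbbbb
Step 6: δ(t0, b) = (t0, b, L) → [t0]□bbbbbb

State sequence: t0 → t0 → t2 → t0 → t0 → t0 → t0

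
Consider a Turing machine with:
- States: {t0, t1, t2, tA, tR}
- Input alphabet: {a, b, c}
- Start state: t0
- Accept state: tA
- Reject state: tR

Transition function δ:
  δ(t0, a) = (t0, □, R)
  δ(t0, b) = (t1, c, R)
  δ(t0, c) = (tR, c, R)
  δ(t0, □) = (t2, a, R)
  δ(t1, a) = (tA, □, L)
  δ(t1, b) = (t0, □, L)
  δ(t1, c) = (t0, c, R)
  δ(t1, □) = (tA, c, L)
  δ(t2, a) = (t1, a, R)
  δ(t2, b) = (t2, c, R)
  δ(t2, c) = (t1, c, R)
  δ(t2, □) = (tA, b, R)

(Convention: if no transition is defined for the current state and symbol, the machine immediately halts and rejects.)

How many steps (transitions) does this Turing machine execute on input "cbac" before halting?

Execution trace:
Initial: [t0]cbac
Step 1: δ(t0, c) = (tR, c, R) → c[tR]bac

The machine reaches the reject state tR and halts.

The machine executed 1 step before halting.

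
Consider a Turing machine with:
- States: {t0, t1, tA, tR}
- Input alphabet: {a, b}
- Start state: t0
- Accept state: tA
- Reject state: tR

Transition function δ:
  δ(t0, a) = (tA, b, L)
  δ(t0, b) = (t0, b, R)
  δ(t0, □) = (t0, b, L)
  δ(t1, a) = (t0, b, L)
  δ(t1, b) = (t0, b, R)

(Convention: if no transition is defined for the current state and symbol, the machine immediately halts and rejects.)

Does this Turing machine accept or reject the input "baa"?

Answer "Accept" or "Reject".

Execution trace:
Initial: [t0]baa
Step 1: δ(t0, b) = (t0, b, R) → b[t0]aa
Step 2: δ(t0, a) = (tA, b, L) → [tA]bba

The machine reaches the accept state tA and halts.

Answer: Accept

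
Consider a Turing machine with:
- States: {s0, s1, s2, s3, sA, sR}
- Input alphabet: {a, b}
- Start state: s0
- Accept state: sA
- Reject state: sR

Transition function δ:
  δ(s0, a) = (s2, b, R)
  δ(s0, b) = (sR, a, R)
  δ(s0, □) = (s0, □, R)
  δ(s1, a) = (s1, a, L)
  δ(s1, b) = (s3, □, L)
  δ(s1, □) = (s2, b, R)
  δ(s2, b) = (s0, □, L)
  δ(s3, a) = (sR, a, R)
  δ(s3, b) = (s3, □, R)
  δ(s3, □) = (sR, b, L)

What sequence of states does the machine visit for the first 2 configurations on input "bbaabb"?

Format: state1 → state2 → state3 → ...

Execution trace:
Initial: [s0]bbaabb
Step 1: δ(s0, b) = (sR, a, R) → a[sR]baabb

The machine reaches the reject state sR and halts.

State sequence: s0 → sR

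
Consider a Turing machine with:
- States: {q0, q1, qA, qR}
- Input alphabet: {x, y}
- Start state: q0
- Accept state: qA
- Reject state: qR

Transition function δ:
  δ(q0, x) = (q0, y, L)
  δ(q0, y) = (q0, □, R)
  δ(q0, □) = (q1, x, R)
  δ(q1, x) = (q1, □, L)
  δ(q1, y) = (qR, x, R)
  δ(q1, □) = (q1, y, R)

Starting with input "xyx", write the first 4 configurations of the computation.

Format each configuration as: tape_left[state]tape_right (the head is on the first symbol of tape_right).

Transitions applied:
Step 1: δ(q0, x) = (q0, y, L)
Step 2: δ(q0, □) = (q1, x, R)
Step 3: δ(q1, y) = (qR, x, R)

The first 4 configurations are:
[q0]xyx ⊢ [q0]□yyx ⊢ x[q1]yyx ⊢ xx[qR]yx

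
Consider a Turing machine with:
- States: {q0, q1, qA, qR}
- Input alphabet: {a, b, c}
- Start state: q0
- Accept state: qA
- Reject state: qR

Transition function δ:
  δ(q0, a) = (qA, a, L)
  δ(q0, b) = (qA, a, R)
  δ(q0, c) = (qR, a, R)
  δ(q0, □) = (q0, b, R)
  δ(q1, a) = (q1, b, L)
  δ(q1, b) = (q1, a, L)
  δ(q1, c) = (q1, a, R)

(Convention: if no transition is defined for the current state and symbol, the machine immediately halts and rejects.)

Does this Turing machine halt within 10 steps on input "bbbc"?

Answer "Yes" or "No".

Execution trace:
Initial: [q0]bbbc
Step 1: δ(q0, b) = (qA, a, R) → a[qA]bbc

The machine reaches the accept state qA and halts.
The machine halted after 1 step (within the 10-step bound).

Answer: Yes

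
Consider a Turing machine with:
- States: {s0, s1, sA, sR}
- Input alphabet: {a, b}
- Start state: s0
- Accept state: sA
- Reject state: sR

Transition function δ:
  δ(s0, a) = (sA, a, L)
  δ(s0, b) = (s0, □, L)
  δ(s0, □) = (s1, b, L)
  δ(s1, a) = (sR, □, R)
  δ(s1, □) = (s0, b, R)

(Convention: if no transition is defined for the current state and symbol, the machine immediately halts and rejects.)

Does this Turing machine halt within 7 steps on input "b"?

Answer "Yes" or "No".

Execution trace:
Initial: [s0]b
Step 1: δ(s0, b) = (s0, □, L) → [s0]□□
Step 2: δ(s0, □) = (s1, b, L) → [s1]□b□
Step 3: δ(s1, □) = (s0, b, R) → b[s0]b□
Step 4: δ(s0, b) = (s0, □, L) → [s0]b□□
Step 5: δ(s0, b) = (s0, □, L) → [s0]□□□□
Step 6: δ(s0, □) = (s1, b, L) → [s1]□b□□□
Step 7: δ(s1, □) = (s0, b, R) → b[s0]b□□□

The machine has not reached a halting state after 7 steps.
The machine did not halt within the 7-step bound.

Answer: No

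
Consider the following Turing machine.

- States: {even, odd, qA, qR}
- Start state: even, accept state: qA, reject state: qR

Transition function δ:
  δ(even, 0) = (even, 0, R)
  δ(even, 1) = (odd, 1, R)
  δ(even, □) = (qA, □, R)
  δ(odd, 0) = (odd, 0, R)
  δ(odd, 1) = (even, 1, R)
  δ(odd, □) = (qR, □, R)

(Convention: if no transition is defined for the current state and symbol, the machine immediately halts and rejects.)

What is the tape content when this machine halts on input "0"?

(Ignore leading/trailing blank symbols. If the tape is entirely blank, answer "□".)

Execution trace:
Initial: [even]0
Step 1: δ(even, 0) = (even, 0, R) → 0[even]□
Step 2: δ(even, □) = (qA, □, R) → 0□[qA]□

The machine reaches the accept state qA and halts.

Final tape (ignoring leading/trailing blanks): 0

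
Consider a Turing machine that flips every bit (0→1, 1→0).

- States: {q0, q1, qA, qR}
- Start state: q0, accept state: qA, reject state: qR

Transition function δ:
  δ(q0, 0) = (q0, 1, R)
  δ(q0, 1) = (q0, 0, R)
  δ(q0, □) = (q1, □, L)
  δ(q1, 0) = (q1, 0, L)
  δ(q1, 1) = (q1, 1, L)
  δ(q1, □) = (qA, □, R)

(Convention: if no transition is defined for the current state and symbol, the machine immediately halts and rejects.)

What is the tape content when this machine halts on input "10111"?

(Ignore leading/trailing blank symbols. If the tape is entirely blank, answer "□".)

Execution trace:
Initial: [q0]10111
Step 1: δ(q0, 1) = (q0, 0, R) → 0[q0]0111
Step 2: δ(q0, 0) = (q0, 1, R) → 01[q0]111
Step 3: δ(q0, 1) = (q0, 0, R) → 010[q0]11
Step 4: δ(q0, 1) = (q0, 0, R) → 0100[q0]1
Step 5: δ(q0, 1) = (q0, 0, R) → 01000[q0]□
Step 6: δ(q0, □) = (q1, □, L) → 0100[q1]0□
Step 7: δ(q1, 0) = (q1, 0, L) → 010[q1]00□
Step 8: δ(q1, 0) = (q1, 0, L) → 01[q1]000□
Step 9: δ(q1, 0) = (q1, 0, L) → 0[q1]1000□
Step 10: δ(q1, 1) = (q1, 1, L) → [q1]01000□
Step 11: δ(q1, 0) = (q1, 0, L) → [q1]□01000□
Step 12: δ(q1, □) = (qA, □, R) → □[qA]01000□

The machine reaches the accept state qA and halts.

Final tape (ignoring leading/trailing blanks): 01000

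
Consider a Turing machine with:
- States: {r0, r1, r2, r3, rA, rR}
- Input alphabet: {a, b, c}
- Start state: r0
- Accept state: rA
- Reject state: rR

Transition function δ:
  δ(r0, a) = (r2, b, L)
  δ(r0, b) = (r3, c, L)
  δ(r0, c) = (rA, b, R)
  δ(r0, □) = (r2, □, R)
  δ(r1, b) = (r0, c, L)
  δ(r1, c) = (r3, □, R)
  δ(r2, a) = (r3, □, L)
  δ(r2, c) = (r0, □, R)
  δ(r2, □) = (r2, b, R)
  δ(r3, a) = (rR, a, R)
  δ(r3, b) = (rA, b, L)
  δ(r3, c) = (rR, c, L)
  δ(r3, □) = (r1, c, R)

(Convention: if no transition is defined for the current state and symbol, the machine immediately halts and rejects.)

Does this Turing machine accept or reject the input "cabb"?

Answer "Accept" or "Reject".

Execution trace:
Initial: [r0]cabb
Step 1: δ(r0, c) = (rA, b, R) → b[rA]abb

The machine reaches the accept state rA and halts.

Answer: Accept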